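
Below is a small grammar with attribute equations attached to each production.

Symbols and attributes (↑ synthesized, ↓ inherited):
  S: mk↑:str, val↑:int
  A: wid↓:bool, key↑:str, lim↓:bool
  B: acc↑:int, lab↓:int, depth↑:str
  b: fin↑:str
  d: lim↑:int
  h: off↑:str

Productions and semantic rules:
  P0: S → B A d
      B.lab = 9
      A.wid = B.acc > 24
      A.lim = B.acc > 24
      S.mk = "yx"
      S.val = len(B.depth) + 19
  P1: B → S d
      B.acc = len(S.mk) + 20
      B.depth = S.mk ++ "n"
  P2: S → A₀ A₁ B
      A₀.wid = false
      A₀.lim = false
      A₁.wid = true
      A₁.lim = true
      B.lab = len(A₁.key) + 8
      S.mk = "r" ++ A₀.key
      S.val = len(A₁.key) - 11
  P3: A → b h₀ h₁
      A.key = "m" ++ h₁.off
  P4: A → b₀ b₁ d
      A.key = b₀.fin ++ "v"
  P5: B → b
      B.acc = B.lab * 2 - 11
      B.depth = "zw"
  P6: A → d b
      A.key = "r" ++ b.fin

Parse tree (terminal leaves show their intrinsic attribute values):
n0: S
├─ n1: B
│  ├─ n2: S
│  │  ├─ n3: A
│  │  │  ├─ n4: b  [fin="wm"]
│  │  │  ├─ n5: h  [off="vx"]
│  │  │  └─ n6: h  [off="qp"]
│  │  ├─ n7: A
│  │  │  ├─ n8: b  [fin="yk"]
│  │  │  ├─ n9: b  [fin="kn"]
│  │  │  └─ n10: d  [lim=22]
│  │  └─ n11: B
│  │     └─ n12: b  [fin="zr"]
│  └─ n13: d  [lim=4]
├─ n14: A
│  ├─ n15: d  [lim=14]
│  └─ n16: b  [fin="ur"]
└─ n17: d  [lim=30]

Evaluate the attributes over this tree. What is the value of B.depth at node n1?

"rmqpn"

1. n1.lab = 9  [9]
2. n3.wid = false  [false]
3. n3.lim = false  [false]
4. n4.fin = "wm"  [terminal]
5. n5.off = "vx"  [terminal]
6. n6.off = "qp"  [terminal]
7. n3.key = "mqp"  ["m" ++ h₁.off]
8. n7.wid = true  [true]
9. n7.lim = true  [true]
10. n8.fin = "yk"  [terminal]
11. n9.fin = "kn"  [terminal]
12. n10.lim = 22  [terminal]
13. n7.key = "ykv"  [b₀.fin ++ "v"]
14. n11.lab = 11  [len(A₁.key) + 8]
15. n12.fin = "zr"  [terminal]
16. n11.acc = 11  [B.lab * 2 - 11]
17. n11.depth = "zw"  ["zw"]
18. n2.mk = "rmqp"  ["r" ++ A₀.key]
19. n2.val = -8  [len(A₁.key) - 11]
20. n13.lim = 4  [terminal]
21. n1.acc = 24  [len(S.mk) + 20]
22. n1.depth = "rmqpn"  [S.mk ++ "n"]
23. n14.wid = false  [B.acc > 24]
24. n14.lim = false  [B.acc > 24]
25. n15.lim = 14  [terminal]
26. n16.fin = "ur"  [terminal]
27. n14.key = "rur"  ["r" ++ b.fin]
28. n17.lim = 30  [terminal]
29. n0.mk = "yx"  ["yx"]
30. n0.val = 24  [len(B.depth) + 19]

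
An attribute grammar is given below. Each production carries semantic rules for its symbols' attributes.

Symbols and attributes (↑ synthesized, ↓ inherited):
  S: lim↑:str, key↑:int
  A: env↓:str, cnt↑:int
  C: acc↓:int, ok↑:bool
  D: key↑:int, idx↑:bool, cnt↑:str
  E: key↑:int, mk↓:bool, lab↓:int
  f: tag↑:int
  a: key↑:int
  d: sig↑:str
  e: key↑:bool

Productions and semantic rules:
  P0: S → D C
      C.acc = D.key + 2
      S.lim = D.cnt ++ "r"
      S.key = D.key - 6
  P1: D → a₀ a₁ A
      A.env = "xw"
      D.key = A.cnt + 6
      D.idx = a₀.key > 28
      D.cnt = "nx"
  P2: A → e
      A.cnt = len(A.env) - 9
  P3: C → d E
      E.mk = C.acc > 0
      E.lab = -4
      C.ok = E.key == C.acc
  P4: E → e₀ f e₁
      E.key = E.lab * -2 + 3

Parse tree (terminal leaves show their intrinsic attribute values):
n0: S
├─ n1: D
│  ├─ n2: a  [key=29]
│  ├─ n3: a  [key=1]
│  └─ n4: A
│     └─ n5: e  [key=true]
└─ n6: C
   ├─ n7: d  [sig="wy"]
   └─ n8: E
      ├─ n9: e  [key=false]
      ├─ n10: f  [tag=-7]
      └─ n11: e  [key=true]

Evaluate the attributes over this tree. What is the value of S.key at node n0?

1. n2.key = 29  [terminal]
2. n3.key = 1  [terminal]
3. n4.env = "xw"  ["xw"]
4. n5.key = true  [terminal]
5. n4.cnt = -7  [len(A.env) - 9]
6. n1.key = -1  [A.cnt + 6]
7. n1.idx = true  [a₀.key > 28]
8. n1.cnt = "nx"  ["nx"]
9. n6.acc = 1  [D.key + 2]
10. n7.sig = "wy"  [terminal]
11. n8.mk = true  [C.acc > 0]
12. n8.lab = -4  [-4]
13. n9.key = false  [terminal]
14. n10.tag = -7  [terminal]
15. n11.key = true  [terminal]
16. n8.key = 11  [E.lab * -2 + 3]
17. n6.ok = false  [E.key == C.acc]
18. n0.lim = "nxr"  [D.cnt ++ "r"]
19. n0.key = -7  [D.key - 6]

-7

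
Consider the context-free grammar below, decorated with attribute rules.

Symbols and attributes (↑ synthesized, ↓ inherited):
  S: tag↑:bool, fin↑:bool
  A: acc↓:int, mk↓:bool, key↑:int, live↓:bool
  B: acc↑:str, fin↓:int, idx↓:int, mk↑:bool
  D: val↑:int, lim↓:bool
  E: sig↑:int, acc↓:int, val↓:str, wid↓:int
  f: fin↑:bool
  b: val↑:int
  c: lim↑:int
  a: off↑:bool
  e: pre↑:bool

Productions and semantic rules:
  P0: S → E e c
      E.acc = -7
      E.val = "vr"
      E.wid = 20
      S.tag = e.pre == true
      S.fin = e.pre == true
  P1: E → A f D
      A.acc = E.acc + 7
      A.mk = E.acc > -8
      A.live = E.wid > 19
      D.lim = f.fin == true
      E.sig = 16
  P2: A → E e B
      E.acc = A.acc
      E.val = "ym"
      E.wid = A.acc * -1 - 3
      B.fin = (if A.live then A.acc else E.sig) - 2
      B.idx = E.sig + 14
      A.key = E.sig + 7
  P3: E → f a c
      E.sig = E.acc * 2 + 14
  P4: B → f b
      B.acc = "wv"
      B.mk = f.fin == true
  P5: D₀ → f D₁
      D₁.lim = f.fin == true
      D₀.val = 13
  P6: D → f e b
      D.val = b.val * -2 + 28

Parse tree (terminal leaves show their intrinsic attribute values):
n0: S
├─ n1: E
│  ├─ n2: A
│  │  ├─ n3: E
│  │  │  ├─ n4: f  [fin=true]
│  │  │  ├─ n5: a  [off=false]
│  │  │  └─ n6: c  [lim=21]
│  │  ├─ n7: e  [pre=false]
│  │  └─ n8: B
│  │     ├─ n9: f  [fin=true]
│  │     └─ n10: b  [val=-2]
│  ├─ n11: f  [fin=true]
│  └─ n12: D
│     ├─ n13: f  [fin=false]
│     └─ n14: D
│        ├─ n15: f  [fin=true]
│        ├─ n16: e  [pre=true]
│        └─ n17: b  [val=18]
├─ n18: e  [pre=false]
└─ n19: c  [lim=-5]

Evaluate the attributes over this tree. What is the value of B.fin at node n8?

1. n1.acc = -7  [-7]
2. n1.val = "vr"  ["vr"]
3. n1.wid = 20  [20]
4. n2.acc = 0  [E.acc + 7]
5. n2.mk = true  [E.acc > -8]
6. n2.live = true  [E.wid > 19]
7. n3.acc = 0  [A.acc]
8. n3.val = "ym"  ["ym"]
9. n3.wid = -3  [A.acc * -1 - 3]
10. n4.fin = true  [terminal]
11. n5.off = false  [terminal]
12. n6.lim = 21  [terminal]
13. n3.sig = 14  [E.acc * 2 + 14]
14. n7.pre = false  [terminal]
15. n8.fin = -2  [(if A.live then A.acc else E.sig) - 2]
16. n8.idx = 28  [E.sig + 14]
17. n9.fin = true  [terminal]
18. n10.val = -2  [terminal]
19. n8.acc = "wv"  ["wv"]
20. n8.mk = true  [f.fin == true]
21. n2.key = 21  [E.sig + 7]
22. n11.fin = true  [terminal]
23. n12.lim = true  [f.fin == true]
24. n13.fin = false  [terminal]
25. n14.lim = false  [f.fin == true]
26. n15.fin = true  [terminal]
27. n16.pre = true  [terminal]
28. n17.val = 18  [terminal]
29. n14.val = -8  [b.val * -2 + 28]
30. n12.val = 13  [13]
31. n1.sig = 16  [16]
32. n18.pre = false  [terminal]
33. n19.lim = -5  [terminal]
34. n0.tag = false  [e.pre == true]
35. n0.fin = false  [e.pre == true]

-2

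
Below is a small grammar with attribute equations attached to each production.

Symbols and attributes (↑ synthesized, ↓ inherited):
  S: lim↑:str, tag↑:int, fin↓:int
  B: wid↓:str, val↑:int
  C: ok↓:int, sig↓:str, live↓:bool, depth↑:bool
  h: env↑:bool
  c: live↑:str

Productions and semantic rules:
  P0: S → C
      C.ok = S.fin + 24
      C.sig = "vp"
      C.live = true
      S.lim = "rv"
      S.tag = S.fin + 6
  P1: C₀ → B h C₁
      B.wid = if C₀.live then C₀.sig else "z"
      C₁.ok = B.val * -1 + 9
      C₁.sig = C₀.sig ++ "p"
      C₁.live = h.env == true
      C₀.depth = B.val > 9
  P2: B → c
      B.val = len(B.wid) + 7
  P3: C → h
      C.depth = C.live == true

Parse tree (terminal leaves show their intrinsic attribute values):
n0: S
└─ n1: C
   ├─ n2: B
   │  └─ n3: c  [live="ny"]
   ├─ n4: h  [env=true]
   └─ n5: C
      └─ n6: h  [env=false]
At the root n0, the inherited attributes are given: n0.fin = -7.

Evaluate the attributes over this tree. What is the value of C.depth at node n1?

false

1. n0.fin = -7  [given at root]
2. n1.ok = 17  [S.fin + 24]
3. n1.sig = "vp"  ["vp"]
4. n1.live = true  [true]
5. n2.wid = "vp"  [if C₀.live then C₀.sig else "z"]
6. n3.live = "ny"  [terminal]
7. n2.val = 9  [len(B.wid) + 7]
8. n4.env = true  [terminal]
9. n5.ok = 0  [B.val * -1 + 9]
10. n5.sig = "vpp"  [C₀.sig ++ "p"]
11. n5.live = true  [h.env == true]
12. n6.env = false  [terminal]
13. n5.depth = true  [C.live == true]
14. n1.depth = false  [B.val > 9]
15. n0.lim = "rv"  ["rv"]
16. n0.tag = -1  [S.fin + 6]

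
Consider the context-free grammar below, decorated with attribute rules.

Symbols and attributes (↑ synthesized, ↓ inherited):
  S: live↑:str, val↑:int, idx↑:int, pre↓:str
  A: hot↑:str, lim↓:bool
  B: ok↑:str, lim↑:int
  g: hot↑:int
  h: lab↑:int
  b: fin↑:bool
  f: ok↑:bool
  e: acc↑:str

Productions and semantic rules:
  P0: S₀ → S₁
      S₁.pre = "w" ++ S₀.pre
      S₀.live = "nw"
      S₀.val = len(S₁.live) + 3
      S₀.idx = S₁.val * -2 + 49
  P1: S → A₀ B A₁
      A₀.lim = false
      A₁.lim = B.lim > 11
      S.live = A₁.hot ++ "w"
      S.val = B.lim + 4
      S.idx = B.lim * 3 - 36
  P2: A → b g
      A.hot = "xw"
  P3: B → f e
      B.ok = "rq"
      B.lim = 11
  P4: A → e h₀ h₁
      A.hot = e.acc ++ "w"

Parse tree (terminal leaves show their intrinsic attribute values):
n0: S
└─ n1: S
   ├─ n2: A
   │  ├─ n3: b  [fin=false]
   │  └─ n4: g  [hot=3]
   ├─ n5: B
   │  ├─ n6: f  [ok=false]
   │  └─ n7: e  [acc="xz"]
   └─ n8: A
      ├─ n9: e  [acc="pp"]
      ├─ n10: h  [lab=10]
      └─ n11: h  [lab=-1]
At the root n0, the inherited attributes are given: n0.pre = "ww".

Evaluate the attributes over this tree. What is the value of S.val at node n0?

1. n0.pre = "ww"  [given at root]
2. n1.pre = "www"  ["w" ++ S₀.pre]
3. n2.lim = false  [false]
4. n3.fin = false  [terminal]
5. n4.hot = 3  [terminal]
6. n2.hot = "xw"  ["xw"]
7. n6.ok = false  [terminal]
8. n7.acc = "xz"  [terminal]
9. n5.ok = "rq"  ["rq"]
10. n5.lim = 11  [11]
11. n8.lim = false  [B.lim > 11]
12. n9.acc = "pp"  [terminal]
13. n10.lab = 10  [terminal]
14. n11.lab = -1  [terminal]
15. n8.hot = "ppw"  [e.acc ++ "w"]
16. n1.live = "ppww"  [A₁.hot ++ "w"]
17. n1.val = 15  [B.lim + 4]
18. n1.idx = -3  [B.lim * 3 - 36]
19. n0.live = "nw"  ["nw"]
20. n0.val = 7  [len(S₁.live) + 3]
21. n0.idx = 19  [S₁.val * -2 + 49]

7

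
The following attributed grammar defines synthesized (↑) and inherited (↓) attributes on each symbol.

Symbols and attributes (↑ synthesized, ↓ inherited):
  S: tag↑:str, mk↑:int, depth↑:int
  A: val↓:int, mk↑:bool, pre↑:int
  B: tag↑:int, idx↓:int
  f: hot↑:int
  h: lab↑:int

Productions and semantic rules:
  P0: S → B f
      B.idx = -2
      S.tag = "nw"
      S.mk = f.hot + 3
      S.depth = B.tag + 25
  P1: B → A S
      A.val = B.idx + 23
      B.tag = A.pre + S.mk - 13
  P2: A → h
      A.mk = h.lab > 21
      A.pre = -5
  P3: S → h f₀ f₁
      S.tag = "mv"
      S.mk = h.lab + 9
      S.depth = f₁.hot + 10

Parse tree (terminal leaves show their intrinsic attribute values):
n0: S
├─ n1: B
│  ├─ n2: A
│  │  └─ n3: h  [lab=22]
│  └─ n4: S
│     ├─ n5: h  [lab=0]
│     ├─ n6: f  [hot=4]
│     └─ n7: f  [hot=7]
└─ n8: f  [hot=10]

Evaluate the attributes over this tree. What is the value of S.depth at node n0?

1. n1.idx = -2  [-2]
2. n2.val = 21  [B.idx + 23]
3. n3.lab = 22  [terminal]
4. n2.mk = true  [h.lab > 21]
5. n2.pre = -5  [-5]
6. n5.lab = 0  [terminal]
7. n6.hot = 4  [terminal]
8. n7.hot = 7  [terminal]
9. n4.tag = "mv"  ["mv"]
10. n4.mk = 9  [h.lab + 9]
11. n4.depth = 17  [f₁.hot + 10]
12. n1.tag = -9  [A.pre + S.mk - 13]
13. n8.hot = 10  [terminal]
14. n0.tag = "nw"  ["nw"]
15. n0.mk = 13  [f.hot + 3]
16. n0.depth = 16  [B.tag + 25]

16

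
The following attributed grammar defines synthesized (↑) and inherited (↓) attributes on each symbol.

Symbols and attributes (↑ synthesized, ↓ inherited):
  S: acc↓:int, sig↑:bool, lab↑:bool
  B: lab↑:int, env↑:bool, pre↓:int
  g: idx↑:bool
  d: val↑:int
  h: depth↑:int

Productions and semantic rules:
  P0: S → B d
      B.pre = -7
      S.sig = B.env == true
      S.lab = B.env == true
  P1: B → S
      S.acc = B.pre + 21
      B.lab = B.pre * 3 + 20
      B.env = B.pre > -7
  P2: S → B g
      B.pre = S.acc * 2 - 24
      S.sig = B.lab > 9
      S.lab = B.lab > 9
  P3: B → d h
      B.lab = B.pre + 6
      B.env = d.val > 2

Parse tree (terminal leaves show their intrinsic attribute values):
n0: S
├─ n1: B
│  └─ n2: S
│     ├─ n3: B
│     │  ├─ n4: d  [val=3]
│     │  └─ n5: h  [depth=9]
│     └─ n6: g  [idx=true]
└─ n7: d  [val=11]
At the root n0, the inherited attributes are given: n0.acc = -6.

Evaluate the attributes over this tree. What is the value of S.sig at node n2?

1. n0.acc = -6  [given at root]
2. n1.pre = -7  [-7]
3. n2.acc = 14  [B.pre + 21]
4. n3.pre = 4  [S.acc * 2 - 24]
5. n4.val = 3  [terminal]
6. n5.depth = 9  [terminal]
7. n3.lab = 10  [B.pre + 6]
8. n3.env = true  [d.val > 2]
9. n6.idx = true  [terminal]
10. n2.sig = true  [B.lab > 9]
11. n2.lab = true  [B.lab > 9]
12. n1.lab = -1  [B.pre * 3 + 20]
13. n1.env = false  [B.pre > -7]
14. n7.val = 11  [terminal]
15. n0.sig = false  [B.env == true]
16. n0.lab = false  [B.env == true]

true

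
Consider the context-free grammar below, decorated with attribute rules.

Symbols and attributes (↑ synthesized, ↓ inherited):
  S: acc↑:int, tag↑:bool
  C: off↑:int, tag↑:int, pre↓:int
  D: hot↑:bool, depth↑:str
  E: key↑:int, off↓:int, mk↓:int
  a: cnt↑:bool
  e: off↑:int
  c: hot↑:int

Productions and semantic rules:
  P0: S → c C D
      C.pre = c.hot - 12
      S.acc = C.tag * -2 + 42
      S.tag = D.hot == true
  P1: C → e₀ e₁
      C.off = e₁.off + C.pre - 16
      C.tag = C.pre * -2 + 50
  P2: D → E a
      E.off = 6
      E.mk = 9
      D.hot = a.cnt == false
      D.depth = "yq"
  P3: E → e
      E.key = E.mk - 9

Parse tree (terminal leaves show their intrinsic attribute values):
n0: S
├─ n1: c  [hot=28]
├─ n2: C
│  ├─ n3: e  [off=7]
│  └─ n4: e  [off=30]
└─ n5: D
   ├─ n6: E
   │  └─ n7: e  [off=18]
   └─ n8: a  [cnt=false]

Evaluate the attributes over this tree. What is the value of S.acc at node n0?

6

1. n1.hot = 28  [terminal]
2. n2.pre = 16  [c.hot - 12]
3. n3.off = 7  [terminal]
4. n4.off = 30  [terminal]
5. n2.off = 30  [e₁.off + C.pre - 16]
6. n2.tag = 18  [C.pre * -2 + 50]
7. n6.off = 6  [6]
8. n6.mk = 9  [9]
9. n7.off = 18  [terminal]
10. n6.key = 0  [E.mk - 9]
11. n8.cnt = false  [terminal]
12. n5.hot = true  [a.cnt == false]
13. n5.depth = "yq"  ["yq"]
14. n0.acc = 6  [C.tag * -2 + 42]
15. n0.tag = true  [D.hot == true]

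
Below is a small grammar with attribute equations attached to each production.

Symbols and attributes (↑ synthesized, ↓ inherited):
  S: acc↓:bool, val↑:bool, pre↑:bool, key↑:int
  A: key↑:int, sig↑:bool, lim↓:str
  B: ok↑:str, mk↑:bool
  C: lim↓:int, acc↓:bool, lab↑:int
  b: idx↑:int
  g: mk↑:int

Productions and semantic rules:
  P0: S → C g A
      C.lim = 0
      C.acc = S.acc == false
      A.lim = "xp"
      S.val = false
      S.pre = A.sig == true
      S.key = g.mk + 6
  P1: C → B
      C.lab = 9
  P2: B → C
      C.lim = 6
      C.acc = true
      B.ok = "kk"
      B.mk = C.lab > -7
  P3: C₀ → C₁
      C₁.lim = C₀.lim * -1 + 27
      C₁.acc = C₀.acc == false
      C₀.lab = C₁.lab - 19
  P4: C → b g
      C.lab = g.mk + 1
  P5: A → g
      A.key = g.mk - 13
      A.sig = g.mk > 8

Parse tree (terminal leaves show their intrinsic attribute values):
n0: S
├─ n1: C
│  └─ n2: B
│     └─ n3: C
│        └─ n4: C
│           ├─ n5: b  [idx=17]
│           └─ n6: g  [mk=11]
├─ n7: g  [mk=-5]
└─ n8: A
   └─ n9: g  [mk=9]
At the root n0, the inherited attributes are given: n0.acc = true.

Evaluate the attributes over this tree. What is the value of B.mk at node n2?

1. n0.acc = true  [given at root]
2. n1.lim = 0  [0]
3. n1.acc = false  [S.acc == false]
4. n3.lim = 6  [6]
5. n3.acc = true  [true]
6. n4.lim = 21  [C₀.lim * -1 + 27]
7. n4.acc = false  [C₀.acc == false]
8. n5.idx = 17  [terminal]
9. n6.mk = 11  [terminal]
10. n4.lab = 12  [g.mk + 1]
11. n3.lab = -7  [C₁.lab - 19]
12. n2.ok = "kk"  ["kk"]
13. n2.mk = false  [C.lab > -7]
14. n1.lab = 9  [9]
15. n7.mk = -5  [terminal]
16. n8.lim = "xp"  ["xp"]
17. n9.mk = 9  [terminal]
18. n8.key = -4  [g.mk - 13]
19. n8.sig = true  [g.mk > 8]
20. n0.val = false  [false]
21. n0.pre = true  [A.sig == true]
22. n0.key = 1  [g.mk + 6]

false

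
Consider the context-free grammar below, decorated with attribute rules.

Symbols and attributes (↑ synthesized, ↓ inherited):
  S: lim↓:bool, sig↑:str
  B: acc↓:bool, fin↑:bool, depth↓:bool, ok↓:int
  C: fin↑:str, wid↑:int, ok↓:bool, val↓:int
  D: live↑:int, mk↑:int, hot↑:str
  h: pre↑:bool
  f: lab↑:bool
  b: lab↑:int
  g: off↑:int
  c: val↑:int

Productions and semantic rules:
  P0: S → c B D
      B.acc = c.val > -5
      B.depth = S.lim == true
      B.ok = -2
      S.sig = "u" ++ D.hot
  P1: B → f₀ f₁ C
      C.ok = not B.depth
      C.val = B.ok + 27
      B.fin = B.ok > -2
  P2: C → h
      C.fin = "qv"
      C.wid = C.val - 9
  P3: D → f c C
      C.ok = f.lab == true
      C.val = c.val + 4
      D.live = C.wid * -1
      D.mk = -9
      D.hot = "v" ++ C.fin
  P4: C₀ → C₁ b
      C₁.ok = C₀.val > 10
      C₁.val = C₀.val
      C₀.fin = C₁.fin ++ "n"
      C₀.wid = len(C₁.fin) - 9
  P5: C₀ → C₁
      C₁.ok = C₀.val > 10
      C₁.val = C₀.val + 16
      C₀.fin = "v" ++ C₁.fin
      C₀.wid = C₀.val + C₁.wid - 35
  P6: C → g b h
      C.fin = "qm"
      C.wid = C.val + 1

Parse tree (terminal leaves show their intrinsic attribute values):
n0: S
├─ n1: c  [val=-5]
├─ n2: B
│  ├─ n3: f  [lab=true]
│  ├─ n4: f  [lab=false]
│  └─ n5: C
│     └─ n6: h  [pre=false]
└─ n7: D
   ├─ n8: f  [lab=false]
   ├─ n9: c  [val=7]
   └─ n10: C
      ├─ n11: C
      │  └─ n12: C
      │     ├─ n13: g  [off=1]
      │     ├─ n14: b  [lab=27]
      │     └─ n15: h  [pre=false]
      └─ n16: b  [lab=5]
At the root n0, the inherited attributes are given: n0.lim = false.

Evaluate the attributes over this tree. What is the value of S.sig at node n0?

1. n0.lim = false  [given at root]
2. n1.val = -5  [terminal]
3. n2.acc = false  [c.val > -5]
4. n2.depth = false  [S.lim == true]
5. n2.ok = -2  [-2]
6. n3.lab = true  [terminal]
7. n4.lab = false  [terminal]
8. n5.ok = true  [not B.depth]
9. n5.val = 25  [B.ok + 27]
10. n6.pre = false  [terminal]
11. n5.fin = "qv"  ["qv"]
12. n5.wid = 16  [C.val - 9]
13. n2.fin = false  [B.ok > -2]
14. n8.lab = false  [terminal]
15. n9.val = 7  [terminal]
16. n10.ok = false  [f.lab == true]
17. n10.val = 11  [c.val + 4]
18. n11.ok = true  [C₀.val > 10]
19. n11.val = 11  [C₀.val]
20. n12.ok = true  [C₀.val > 10]
21. n12.val = 27  [C₀.val + 16]
22. n13.off = 1  [terminal]
23. n14.lab = 27  [terminal]
24. n15.pre = false  [terminal]
25. n12.fin = "qm"  ["qm"]
26. n12.wid = 28  [C.val + 1]
27. n11.fin = "vqm"  ["v" ++ C₁.fin]
28. n11.wid = 4  [C₀.val + C₁.wid - 35]
29. n16.lab = 5  [terminal]
30. n10.fin = "vqmn"  [C₁.fin ++ "n"]
31. n10.wid = -6  [len(C₁.fin) - 9]
32. n7.live = 6  [C.wid * -1]
33. n7.mk = -9  [-9]
34. n7.hot = "vvqmn"  ["v" ++ C.fin]
35. n0.sig = "uvvqmn"  ["u" ++ D.hot]

"uvvqmn"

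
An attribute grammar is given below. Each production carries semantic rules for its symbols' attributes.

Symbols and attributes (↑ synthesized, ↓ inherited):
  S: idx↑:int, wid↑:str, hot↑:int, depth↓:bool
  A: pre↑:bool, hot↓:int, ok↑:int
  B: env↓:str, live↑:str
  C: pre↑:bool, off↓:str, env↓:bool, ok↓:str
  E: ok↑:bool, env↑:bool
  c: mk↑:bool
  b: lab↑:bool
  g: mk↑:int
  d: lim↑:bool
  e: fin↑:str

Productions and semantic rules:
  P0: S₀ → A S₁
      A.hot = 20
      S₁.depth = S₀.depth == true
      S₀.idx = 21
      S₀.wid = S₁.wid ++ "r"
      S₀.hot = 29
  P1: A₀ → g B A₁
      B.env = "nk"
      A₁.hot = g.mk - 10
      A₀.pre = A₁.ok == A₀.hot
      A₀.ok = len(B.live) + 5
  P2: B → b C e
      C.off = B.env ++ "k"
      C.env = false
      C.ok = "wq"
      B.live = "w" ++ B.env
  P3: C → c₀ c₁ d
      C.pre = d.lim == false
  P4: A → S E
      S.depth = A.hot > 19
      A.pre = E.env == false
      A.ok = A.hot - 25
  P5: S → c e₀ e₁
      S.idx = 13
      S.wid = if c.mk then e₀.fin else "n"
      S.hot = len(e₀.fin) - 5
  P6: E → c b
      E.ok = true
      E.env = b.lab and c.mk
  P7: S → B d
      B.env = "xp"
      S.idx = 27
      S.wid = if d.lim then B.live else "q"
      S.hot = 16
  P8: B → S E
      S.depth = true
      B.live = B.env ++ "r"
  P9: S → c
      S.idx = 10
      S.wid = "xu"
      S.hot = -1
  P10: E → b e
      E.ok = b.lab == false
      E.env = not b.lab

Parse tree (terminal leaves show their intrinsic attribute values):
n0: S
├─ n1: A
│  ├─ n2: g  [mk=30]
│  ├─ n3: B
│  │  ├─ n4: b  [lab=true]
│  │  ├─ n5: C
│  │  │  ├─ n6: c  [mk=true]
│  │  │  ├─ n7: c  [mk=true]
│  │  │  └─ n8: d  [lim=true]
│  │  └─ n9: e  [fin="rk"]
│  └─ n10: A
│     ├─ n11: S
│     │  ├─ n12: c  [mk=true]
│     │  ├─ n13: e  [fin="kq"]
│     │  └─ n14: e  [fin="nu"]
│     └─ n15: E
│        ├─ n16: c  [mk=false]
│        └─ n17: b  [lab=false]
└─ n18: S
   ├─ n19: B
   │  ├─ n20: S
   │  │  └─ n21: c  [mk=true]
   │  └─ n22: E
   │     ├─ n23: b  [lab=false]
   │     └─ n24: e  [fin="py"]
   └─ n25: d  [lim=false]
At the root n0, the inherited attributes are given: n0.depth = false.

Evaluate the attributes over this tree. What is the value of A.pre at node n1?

1. n0.depth = false  [given at root]
2. n1.hot = 20  [20]
3. n2.mk = 30  [terminal]
4. n3.env = "nk"  ["nk"]
5. n4.lab = true  [terminal]
6. n5.off = "nkk"  [B.env ++ "k"]
7. n5.env = false  [false]
8. n5.ok = "wq"  ["wq"]
9. n6.mk = true  [terminal]
10. n7.mk = true  [terminal]
11. n8.lim = true  [terminal]
12. n5.pre = false  [d.lim == false]
13. n9.fin = "rk"  [terminal]
14. n3.live = "wnk"  ["w" ++ B.env]
15. n10.hot = 20  [g.mk - 10]
16. n11.depth = true  [A.hot > 19]
17. n12.mk = true  [terminal]
18. n13.fin = "kq"  [terminal]
19. n14.fin = "nu"  [terminal]
20. n11.idx = 13  [13]
21. n11.wid = "kq"  [if c.mk then e₀.fin else "n"]
22. n11.hot = -3  [len(e₀.fin) - 5]
23. n16.mk = false  [terminal]
24. n17.lab = false  [terminal]
25. n15.ok = true  [true]
26. n15.env = false  [b.lab and c.mk]
27. n10.pre = true  [E.env == false]
28. n10.ok = -5  [A.hot - 25]
29. n1.pre = false  [A₁.ok == A₀.hot]
30. n1.ok = 8  [len(B.live) + 5]
31. n18.depth = false  [S₀.depth == true]
32. n19.env = "xp"  ["xp"]
33. n20.depth = true  [true]
34. n21.mk = true  [terminal]
35. n20.idx = 10  [10]
36. n20.wid = "xu"  ["xu"]
37. n20.hot = -1  [-1]
38. n23.lab = false  [terminal]
39. n24.fin = "py"  [terminal]
40. n22.ok = true  [b.lab == false]
41. n22.env = true  [not b.lab]
42. n19.live = "xpr"  [B.env ++ "r"]
43. n25.lim = false  [terminal]
44. n18.idx = 27  [27]
45. n18.wid = "q"  [if d.lim then B.live else "q"]
46. n18.hot = 16  [16]
47. n0.idx = 21  [21]
48. n0.wid = "qr"  [S₁.wid ++ "r"]
49. n0.hot = 29  [29]

false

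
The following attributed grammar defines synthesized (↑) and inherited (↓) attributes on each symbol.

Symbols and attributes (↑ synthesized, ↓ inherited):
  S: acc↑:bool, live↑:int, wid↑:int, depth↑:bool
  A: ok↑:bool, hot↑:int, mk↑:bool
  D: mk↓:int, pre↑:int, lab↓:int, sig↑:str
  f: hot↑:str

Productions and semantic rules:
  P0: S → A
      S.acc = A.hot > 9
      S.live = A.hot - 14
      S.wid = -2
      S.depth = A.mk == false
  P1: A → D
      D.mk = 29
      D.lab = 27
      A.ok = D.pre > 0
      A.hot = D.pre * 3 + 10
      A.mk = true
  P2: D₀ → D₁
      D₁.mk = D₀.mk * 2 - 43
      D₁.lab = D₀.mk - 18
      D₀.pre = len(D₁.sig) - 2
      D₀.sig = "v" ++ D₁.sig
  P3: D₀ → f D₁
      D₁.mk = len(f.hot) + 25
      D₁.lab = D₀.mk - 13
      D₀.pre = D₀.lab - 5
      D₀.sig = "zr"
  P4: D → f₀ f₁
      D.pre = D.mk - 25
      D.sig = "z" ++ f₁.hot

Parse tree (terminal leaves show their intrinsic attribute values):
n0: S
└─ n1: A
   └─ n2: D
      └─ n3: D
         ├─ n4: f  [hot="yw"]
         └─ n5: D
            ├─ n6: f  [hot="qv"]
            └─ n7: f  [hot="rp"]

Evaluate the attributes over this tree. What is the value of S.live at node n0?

1. n2.mk = 29  [29]
2. n2.lab = 27  [27]
3. n3.mk = 15  [D₀.mk * 2 - 43]
4. n3.lab = 11  [D₀.mk - 18]
5. n4.hot = "yw"  [terminal]
6. n5.mk = 27  [len(f.hot) + 25]
7. n5.lab = 2  [D₀.mk - 13]
8. n6.hot = "qv"  [terminal]
9. n7.hot = "rp"  [terminal]
10. n5.pre = 2  [D.mk - 25]
11. n5.sig = "zrp"  ["z" ++ f₁.hot]
12. n3.pre = 6  [D₀.lab - 5]
13. n3.sig = "zr"  ["zr"]
14. n2.pre = 0  [len(D₁.sig) - 2]
15. n2.sig = "vzr"  ["v" ++ D₁.sig]
16. n1.ok = false  [D.pre > 0]
17. n1.hot = 10  [D.pre * 3 + 10]
18. n1.mk = true  [true]
19. n0.acc = true  [A.hot > 9]
20. n0.live = -4  [A.hot - 14]
21. n0.wid = -2  [-2]
22. n0.depth = false  [A.mk == false]

-4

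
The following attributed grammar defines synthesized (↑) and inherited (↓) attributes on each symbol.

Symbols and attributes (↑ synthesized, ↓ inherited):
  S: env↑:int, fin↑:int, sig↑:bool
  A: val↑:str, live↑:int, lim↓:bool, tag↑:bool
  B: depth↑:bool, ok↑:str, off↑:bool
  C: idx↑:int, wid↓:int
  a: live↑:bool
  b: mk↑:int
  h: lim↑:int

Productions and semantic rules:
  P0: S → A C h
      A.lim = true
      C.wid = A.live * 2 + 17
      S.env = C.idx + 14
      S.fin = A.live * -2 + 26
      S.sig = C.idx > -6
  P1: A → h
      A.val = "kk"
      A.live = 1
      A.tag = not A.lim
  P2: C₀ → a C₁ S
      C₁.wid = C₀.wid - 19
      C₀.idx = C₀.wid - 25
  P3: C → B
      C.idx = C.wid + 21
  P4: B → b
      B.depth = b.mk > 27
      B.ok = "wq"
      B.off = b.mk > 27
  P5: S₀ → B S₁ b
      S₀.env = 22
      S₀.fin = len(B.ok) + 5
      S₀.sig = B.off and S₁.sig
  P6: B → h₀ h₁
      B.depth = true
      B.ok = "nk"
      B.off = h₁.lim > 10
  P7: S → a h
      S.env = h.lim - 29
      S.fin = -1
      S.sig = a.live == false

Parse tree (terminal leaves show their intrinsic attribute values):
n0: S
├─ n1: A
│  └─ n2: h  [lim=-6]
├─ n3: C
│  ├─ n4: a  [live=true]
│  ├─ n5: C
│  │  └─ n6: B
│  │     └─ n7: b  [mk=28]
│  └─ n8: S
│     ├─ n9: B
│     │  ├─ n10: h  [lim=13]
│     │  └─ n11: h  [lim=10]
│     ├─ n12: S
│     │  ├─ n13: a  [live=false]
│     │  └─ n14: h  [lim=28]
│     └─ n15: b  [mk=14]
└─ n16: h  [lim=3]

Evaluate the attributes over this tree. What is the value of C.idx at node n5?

1. n1.lim = true  [true]
2. n2.lim = -6  [terminal]
3. n1.val = "kk"  ["kk"]
4. n1.live = 1  [1]
5. n1.tag = false  [not A.lim]
6. n3.wid = 19  [A.live * 2 + 17]
7. n4.live = true  [terminal]
8. n5.wid = 0  [C₀.wid - 19]
9. n7.mk = 28  [terminal]
10. n6.depth = true  [b.mk > 27]
11. n6.ok = "wq"  ["wq"]
12. n6.off = true  [b.mk > 27]
13. n5.idx = 21  [C.wid + 21]
14. n10.lim = 13  [terminal]
15. n11.lim = 10  [terminal]
16. n9.depth = true  [true]
17. n9.ok = "nk"  ["nk"]
18. n9.off = false  [h₁.lim > 10]
19. n13.live = false  [terminal]
20. n14.lim = 28  [terminal]
21. n12.env = -1  [h.lim - 29]
22. n12.fin = -1  [-1]
23. n12.sig = true  [a.live == false]
24. n15.mk = 14  [terminal]
25. n8.env = 22  [22]
26. n8.fin = 7  [len(B.ok) + 5]
27. n8.sig = false  [B.off and S₁.sig]
28. n3.idx = -6  [C₀.wid - 25]
29. n16.lim = 3  [terminal]
30. n0.env = 8  [C.idx + 14]
31. n0.fin = 24  [A.live * -2 + 26]
32. n0.sig = false  [C.idx > -6]

21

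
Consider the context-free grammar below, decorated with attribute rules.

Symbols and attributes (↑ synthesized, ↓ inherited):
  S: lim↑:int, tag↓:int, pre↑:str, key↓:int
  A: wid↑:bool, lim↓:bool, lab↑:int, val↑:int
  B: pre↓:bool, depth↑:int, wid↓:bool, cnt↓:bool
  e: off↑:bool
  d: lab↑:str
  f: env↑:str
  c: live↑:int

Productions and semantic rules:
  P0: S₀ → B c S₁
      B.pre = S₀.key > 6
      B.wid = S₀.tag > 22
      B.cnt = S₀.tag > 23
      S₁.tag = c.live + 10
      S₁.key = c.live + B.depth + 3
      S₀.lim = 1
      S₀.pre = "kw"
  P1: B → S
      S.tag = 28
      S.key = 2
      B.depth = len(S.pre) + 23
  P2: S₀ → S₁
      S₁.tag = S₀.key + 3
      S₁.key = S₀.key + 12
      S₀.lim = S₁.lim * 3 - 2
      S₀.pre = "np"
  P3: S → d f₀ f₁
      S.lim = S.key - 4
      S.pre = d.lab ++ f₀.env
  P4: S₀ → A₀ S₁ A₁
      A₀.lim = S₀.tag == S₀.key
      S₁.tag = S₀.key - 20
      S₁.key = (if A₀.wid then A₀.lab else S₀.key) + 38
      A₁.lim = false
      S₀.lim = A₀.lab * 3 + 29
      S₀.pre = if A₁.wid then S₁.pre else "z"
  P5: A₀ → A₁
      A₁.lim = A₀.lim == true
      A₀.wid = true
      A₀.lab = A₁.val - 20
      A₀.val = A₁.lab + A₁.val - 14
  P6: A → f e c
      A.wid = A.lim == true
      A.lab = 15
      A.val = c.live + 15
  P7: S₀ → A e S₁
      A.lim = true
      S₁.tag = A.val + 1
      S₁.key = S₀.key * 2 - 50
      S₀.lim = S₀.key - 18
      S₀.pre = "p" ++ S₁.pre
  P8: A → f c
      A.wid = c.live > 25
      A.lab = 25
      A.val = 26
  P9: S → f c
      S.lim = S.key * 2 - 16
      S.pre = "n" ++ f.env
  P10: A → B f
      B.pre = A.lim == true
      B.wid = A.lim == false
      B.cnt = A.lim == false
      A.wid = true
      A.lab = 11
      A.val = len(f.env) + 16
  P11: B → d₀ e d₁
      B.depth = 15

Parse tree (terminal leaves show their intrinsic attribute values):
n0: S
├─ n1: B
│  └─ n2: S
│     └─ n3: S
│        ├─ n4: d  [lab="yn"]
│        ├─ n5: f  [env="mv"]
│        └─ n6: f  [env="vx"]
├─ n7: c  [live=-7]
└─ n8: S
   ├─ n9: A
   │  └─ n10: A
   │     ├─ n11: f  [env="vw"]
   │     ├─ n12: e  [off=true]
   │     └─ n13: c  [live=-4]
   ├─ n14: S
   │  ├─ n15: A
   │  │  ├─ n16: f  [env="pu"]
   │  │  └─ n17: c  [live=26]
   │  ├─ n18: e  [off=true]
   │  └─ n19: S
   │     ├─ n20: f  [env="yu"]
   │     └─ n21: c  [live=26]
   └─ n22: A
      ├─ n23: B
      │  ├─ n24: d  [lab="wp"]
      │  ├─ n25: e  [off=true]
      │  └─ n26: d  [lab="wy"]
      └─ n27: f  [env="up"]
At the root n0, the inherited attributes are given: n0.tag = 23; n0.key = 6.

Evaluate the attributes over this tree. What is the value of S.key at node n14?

29

1. n0.tag = 23  [given at root]
2. n0.key = 6  [given at root]
3. n1.pre = false  [S₀.key > 6]
4. n1.wid = true  [S₀.tag > 22]
5. n1.cnt = false  [S₀.tag > 23]
6. n2.tag = 28  [28]
7. n2.key = 2  [2]
8. n3.tag = 5  [S₀.key + 3]
9. n3.key = 14  [S₀.key + 12]
10. n4.lab = "yn"  [terminal]
11. n5.env = "mv"  [terminal]
12. n6.env = "vx"  [terminal]
13. n3.lim = 10  [S.key - 4]
14. n3.pre = "ynmv"  [d.lab ++ f₀.env]
15. n2.lim = 28  [S₁.lim * 3 - 2]
16. n2.pre = "np"  ["np"]
17. n1.depth = 25  [len(S.pre) + 23]
18. n7.live = -7  [terminal]
19. n8.tag = 3  [c.live + 10]
20. n8.key = 21  [c.live + B.depth + 3]
21. n9.lim = false  [S₀.tag == S₀.key]
22. n10.lim = false  [A₀.lim == true]
23. n11.env = "vw"  [terminal]
24. n12.off = true  [terminal]
25. n13.live = -4  [terminal]
26. n10.wid = false  [A.lim == true]
27. n10.lab = 15  [15]
28. n10.val = 11  [c.live + 15]
29. n9.wid = true  [true]
30. n9.lab = -9  [A₁.val - 20]
31. n9.val = 12  [A₁.lab + A₁.val - 14]
32. n14.tag = 1  [S₀.key - 20]
33. n14.key = 29  [(if A₀.wid then A₀.lab else S₀.key) + 38]
34. n15.lim = true  [true]
35. n16.env = "pu"  [terminal]
36. n17.live = 26  [terminal]
37. n15.wid = true  [c.live > 25]
38. n15.lab = 25  [25]
39. n15.val = 26  [26]
40. n18.off = true  [terminal]
41. n19.tag = 27  [A.val + 1]
42. n19.key = 8  [S₀.key * 2 - 50]
43. n20.env = "yu"  [terminal]
44. n21.live = 26  [terminal]
45. n19.lim = 0  [S.key * 2 - 16]
46. n19.pre = "nyu"  ["n" ++ f.env]
47. n14.lim = 11  [S₀.key - 18]
48. n14.pre = "pnyu"  ["p" ++ S₁.pre]
49. n22.lim = false  [false]
50. n23.pre = false  [A.lim == true]
51. n23.wid = true  [A.lim == false]
52. n23.cnt = true  [A.lim == false]
53. n24.lab = "wp"  [terminal]
54. n25.off = true  [terminal]
55. n26.lab = "wy"  [terminal]
56. n23.depth = 15  [15]
57. n27.env = "up"  [terminal]
58. n22.wid = true  [true]
59. n22.lab = 11  [11]
60. n22.val = 18  [len(f.env) + 16]
61. n8.lim = 2  [A₀.lab * 3 + 29]
62. n8.pre = "pnyu"  [if A₁.wid then S₁.pre else "z"]
63. n0.lim = 1  [1]
64. n0.pre = "kw"  ["kw"]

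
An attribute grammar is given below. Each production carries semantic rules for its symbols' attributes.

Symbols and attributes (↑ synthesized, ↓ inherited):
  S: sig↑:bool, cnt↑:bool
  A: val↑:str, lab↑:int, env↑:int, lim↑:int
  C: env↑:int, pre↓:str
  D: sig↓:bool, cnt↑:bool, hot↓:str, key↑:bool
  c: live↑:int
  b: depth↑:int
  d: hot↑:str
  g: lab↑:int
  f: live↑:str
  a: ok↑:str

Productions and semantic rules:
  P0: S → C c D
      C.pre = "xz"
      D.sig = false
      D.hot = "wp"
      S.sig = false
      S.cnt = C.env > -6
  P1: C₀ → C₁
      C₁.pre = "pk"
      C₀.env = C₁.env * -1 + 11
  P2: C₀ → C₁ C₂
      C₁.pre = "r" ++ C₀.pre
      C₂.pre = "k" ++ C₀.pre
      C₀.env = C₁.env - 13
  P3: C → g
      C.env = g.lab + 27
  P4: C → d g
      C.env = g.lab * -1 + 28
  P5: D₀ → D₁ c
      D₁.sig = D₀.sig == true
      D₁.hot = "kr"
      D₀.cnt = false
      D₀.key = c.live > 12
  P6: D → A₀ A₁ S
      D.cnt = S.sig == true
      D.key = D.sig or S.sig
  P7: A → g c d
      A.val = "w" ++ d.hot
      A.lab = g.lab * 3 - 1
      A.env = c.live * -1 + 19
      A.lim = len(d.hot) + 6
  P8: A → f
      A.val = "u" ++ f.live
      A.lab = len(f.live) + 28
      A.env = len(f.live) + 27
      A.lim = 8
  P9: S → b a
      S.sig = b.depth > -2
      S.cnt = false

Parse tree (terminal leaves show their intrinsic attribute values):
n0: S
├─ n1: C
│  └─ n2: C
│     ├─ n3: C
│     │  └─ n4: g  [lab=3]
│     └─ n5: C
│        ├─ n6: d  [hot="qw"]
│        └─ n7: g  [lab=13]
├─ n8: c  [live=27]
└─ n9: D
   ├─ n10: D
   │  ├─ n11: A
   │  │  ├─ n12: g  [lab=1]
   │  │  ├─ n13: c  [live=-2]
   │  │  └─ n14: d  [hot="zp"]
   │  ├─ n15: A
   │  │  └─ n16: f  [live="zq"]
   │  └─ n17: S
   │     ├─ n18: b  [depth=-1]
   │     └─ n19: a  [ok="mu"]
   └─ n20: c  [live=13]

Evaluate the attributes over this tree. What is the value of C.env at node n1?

-6

1. n1.pre = "xz"  ["xz"]
2. n2.pre = "pk"  ["pk"]
3. n3.pre = "rpk"  ["r" ++ C₀.pre]
4. n4.lab = 3  [terminal]
5. n3.env = 30  [g.lab + 27]
6. n5.pre = "kpk"  ["k" ++ C₀.pre]
7. n6.hot = "qw"  [terminal]
8. n7.lab = 13  [terminal]
9. n5.env = 15  [g.lab * -1 + 28]
10. n2.env = 17  [C₁.env - 13]
11. n1.env = -6  [C₁.env * -1 + 11]
12. n8.live = 27  [terminal]
13. n9.sig = false  [false]
14. n9.hot = "wp"  ["wp"]
15. n10.sig = false  [D₀.sig == true]
16. n10.hot = "kr"  ["kr"]
17. n12.lab = 1  [terminal]
18. n13.live = -2  [terminal]
19. n14.hot = "zp"  [terminal]
20. n11.val = "wzp"  ["w" ++ d.hot]
21. n11.lab = 2  [g.lab * 3 - 1]
22. n11.env = 21  [c.live * -1 + 19]
23. n11.lim = 8  [len(d.hot) + 6]
24. n16.live = "zq"  [terminal]
25. n15.val = "uzq"  ["u" ++ f.live]
26. n15.lab = 30  [len(f.live) + 28]
27. n15.env = 29  [len(f.live) + 27]
28. n15.lim = 8  [8]
29. n18.depth = -1  [terminal]
30. n19.ok = "mu"  [terminal]
31. n17.sig = true  [b.depth > -2]
32. n17.cnt = false  [false]
33. n10.cnt = true  [S.sig == true]
34. n10.key = true  [D.sig or S.sig]
35. n20.live = 13  [terminal]
36. n9.cnt = false  [false]
37. n9.key = true  [c.live > 12]
38. n0.sig = false  [false]
39. n0.cnt = false  [C.env > -6]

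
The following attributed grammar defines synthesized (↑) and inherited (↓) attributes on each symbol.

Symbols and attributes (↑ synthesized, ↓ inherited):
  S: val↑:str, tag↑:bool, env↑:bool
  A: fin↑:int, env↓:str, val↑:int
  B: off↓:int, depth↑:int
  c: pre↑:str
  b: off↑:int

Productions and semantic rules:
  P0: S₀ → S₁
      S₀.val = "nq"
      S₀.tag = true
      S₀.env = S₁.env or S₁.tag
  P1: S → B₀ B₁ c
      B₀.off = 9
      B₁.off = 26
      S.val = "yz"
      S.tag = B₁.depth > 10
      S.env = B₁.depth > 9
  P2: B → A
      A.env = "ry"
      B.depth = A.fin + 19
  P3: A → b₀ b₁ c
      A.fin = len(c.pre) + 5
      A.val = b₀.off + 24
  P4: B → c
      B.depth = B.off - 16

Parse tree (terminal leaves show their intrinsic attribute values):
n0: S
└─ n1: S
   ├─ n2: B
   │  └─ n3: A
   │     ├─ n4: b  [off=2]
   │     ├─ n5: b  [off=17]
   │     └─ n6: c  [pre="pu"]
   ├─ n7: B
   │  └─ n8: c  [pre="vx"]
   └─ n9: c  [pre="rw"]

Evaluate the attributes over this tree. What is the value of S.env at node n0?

true

1. n2.off = 9  [9]
2. n3.env = "ry"  ["ry"]
3. n4.off = 2  [terminal]
4. n5.off = 17  [terminal]
5. n6.pre = "pu"  [terminal]
6. n3.fin = 7  [len(c.pre) + 5]
7. n3.val = 26  [b₀.off + 24]
8. n2.depth = 26  [A.fin + 19]
9. n7.off = 26  [26]
10. n8.pre = "vx"  [terminal]
11. n7.depth = 10  [B.off - 16]
12. n9.pre = "rw"  [terminal]
13. n1.val = "yz"  ["yz"]
14. n1.tag = false  [B₁.depth > 10]
15. n1.env = true  [B₁.depth > 9]
16. n0.val = "nq"  ["nq"]
17. n0.tag = true  [true]
18. n0.env = true  [S₁.env or S₁.tag]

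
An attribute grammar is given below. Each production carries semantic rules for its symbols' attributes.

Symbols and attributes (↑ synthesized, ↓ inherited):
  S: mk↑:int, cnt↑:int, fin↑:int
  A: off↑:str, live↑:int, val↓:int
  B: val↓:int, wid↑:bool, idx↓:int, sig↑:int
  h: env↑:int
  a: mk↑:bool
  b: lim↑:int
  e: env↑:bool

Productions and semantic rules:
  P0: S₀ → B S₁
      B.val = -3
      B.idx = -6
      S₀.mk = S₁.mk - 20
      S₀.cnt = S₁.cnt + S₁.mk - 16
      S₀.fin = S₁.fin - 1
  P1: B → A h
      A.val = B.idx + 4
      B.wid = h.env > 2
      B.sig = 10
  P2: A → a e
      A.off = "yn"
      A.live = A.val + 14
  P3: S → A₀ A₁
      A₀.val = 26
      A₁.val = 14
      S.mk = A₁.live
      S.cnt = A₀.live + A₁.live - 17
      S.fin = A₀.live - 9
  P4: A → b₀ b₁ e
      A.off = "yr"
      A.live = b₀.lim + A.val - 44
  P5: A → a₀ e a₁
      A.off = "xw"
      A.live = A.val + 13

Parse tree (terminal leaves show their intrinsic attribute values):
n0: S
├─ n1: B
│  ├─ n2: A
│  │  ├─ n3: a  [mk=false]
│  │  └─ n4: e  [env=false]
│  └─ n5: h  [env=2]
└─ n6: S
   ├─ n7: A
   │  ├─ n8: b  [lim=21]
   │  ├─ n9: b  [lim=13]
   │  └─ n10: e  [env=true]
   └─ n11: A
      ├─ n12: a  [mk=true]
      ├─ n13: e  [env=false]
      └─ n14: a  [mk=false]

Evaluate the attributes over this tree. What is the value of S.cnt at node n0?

1. n1.val = -3  [-3]
2. n1.idx = -6  [-6]
3. n2.val = -2  [B.idx + 4]
4. n3.mk = false  [terminal]
5. n4.env = false  [terminal]
6. n2.off = "yn"  ["yn"]
7. n2.live = 12  [A.val + 14]
8. n5.env = 2  [terminal]
9. n1.wid = false  [h.env > 2]
10. n1.sig = 10  [10]
11. n7.val = 26  [26]
12. n8.lim = 21  [terminal]
13. n9.lim = 13  [terminal]
14. n10.env = true  [terminal]
15. n7.off = "yr"  ["yr"]
16. n7.live = 3  [b₀.lim + A.val - 44]
17. n11.val = 14  [14]
18. n12.mk = true  [terminal]
19. n13.env = false  [terminal]
20. n14.mk = false  [terminal]
21. n11.off = "xw"  ["xw"]
22. n11.live = 27  [A.val + 13]
23. n6.mk = 27  [A₁.live]
24. n6.cnt = 13  [A₀.live + A₁.live - 17]
25. n6.fin = -6  [A₀.live - 9]
26. n0.mk = 7  [S₁.mk - 20]
27. n0.cnt = 24  [S₁.cnt + S₁.mk - 16]
28. n0.fin = -7  [S₁.fin - 1]

24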